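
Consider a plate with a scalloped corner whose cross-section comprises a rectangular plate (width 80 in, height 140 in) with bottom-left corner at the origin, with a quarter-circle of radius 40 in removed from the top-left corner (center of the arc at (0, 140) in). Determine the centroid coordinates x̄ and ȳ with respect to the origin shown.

x̄ = 42.91 in, ȳ = 63.30 in

plate: A = 80 × 140 = 11200.00, centroid at (40.00, 70.00).
removed quarter-circle: A = −¼π·40² = -1256.64, centroid at (16.98, 123.02).
ΣA = 9943.36 in², ΣAx̄ = 426666.67 in³, ΣAȳ = 629404.14 in³.
x̄ = 426666.67/9943.36 = 42.91 in; ȳ = 629404.14/9943.36 = 63.30 in.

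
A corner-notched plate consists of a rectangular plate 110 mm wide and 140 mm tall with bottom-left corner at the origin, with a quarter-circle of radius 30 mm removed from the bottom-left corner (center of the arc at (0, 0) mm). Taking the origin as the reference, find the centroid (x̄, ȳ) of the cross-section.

plate: A = 110 × 140 = 15400.00, centroid at (55.00, 70.00).
removed quarter-circle: A = −¼π·30² = -706.86, centroid at (12.73, 12.73).
ΣA = 14693.14 mm², ΣAx̄ = 838000.00 mm³, ΣAȳ = 1069000.00 mm³.
x̄ = 838000.00/14693.14 = 57.03 mm; ȳ = 1069000.00/14693.14 = 72.76 mm.

x̄ = 57.03 mm, ȳ = 72.76 mm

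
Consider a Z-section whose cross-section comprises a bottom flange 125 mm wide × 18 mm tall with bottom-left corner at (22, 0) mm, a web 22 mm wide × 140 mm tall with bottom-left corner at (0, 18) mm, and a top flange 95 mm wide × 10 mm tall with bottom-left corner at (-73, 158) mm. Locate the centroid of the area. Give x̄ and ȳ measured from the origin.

x̄ = 31.81 mm, ȳ = 71.04 mm

Part | A | x̄ᵢ | ȳᵢ | A·x̄ᵢ | A·ȳᵢ
bottom flange | 2250.00 | 84.50 | 9.00 | 190125.00 | 20250.00
web | 3080.00 | 11.00 | 88.00 | 33880.00 | 271040.00
top flange | 950.00 | -25.50 | 163.00 | -24225.00 | 154850.00
Σ | 6280.00 |  |  | 199780.00 | 446140.00
x̄ = 199780.00 / 6280.00 = 31.81 mm
ȳ = 446140.00 / 6280.00 = 71.04 mm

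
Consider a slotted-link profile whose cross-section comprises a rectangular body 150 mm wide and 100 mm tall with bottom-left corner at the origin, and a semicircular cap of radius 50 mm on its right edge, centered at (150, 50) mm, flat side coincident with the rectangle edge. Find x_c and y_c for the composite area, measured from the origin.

rectangular body: A = 150 × 100 = 15000.00, centroid at (75.00, 50.00).
semicircular end: A = ½π·50² = 3926.99, centroid at (171.22, 50.00).
ΣA = 18926.99 mm²
ΣAx_c = (15000.00)(75.00) + (3926.99)(171.22) = 1797381.96 mm³
ΣAy_c = (15000.00)(50.00) + (3926.99)(50.00) = 946349.54 mm³
x_c = 1797381.96 / 18926.99 = 94.96 mm
y_c = 946349.54 / 18926.99 = 50.00 mm

x_c = 94.96 mm, y_c = 50.00 mm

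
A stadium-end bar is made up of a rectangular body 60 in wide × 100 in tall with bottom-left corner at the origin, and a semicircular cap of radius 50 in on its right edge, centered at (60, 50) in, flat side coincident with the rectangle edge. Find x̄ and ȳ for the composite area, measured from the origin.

rectangular body: A = 60 × 100 = 6000.00, centroid at (30.00, 50.00).
semicircular end: A = ½π·50² = 3926.99, centroid at (81.22, 50.00).
ΣA = 9926.99 in²
ΣAx̄ = (6000.00)(30.00) + (3926.99)(81.22) = 498952.78 in³
ΣAȳ = (6000.00)(50.00) + (3926.99)(50.00) = 496349.54 in³
x̄ = 498952.78 / 9926.99 = 50.26 in
ȳ = 496349.54 / 9926.99 = 50.00 in

x̄ = 50.26 in, ȳ = 50.00 in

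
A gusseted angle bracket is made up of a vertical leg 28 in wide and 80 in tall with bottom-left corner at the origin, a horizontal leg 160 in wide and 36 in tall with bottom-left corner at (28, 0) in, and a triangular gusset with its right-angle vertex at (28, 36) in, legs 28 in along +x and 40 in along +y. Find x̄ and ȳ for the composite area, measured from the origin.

x̄ = 78.78 in, ȳ = 25.81 in

vertical leg: A = 28 × 80 = 2240.00, centroid at (14.00, 40.00).
horizontal leg: A = 160 × 36 = 5760.00, centroid at (108.00, 18.00).
gusset: A = ½·28·40 = 560.00, centroid at (37.33, 49.33).
ΣA = 8560.00 in²
ΣAx̄ = (2240.00)(14.00) + (5760.00)(108.00) + (560.00)(37.33) = 674346.67 in³
ΣAȳ = (2240.00)(40.00) + (5760.00)(18.00) + (560.00)(49.33) = 220906.67 in³
x̄ = 674346.67 / 8560.00 = 78.78 in
ȳ = 220906.67 / 8560.00 = 25.81 in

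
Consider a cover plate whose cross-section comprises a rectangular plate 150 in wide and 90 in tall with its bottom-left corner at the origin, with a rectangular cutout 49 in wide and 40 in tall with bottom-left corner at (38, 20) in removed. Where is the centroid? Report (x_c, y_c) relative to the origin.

x_c = 77.12 in, y_c = 45.85 in

plate: A = 150 × 90 = 13500.00, centroid at (75.00, 45.00).
hole: A = −(49 × 40) = -1960.00, centroid at (62.50, 40.00).
ΣA = 11540.00 in², ΣAx_c = 890000.00 in³, ΣAy_c = 529100.00 in³.
x_c = 890000.00/11540.00 = 77.12 in; y_c = 529100.00/11540.00 = 45.85 in.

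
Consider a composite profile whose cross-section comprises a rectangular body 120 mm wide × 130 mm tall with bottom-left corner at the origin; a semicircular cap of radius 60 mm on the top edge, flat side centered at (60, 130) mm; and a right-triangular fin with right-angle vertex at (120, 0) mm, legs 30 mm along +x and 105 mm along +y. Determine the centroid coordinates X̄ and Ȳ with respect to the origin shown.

Part | A | x̄ᵢ | ȳᵢ | A·x̄ᵢ | A·ȳᵢ
rectangular body | 15600.00 | 60.00 | 65.00 | 936000.00 | 1014000.00
semicircular top | 5654.87 | 60.00 | 155.46 | 339292.01 | 879132.68
triangular fin | 1575.00 | 130.00 | 35.00 | 204750.00 | 55125.00
Σ | 22829.87 |  |  | 1480042.01 | 1948257.68
X̄ = 1480042.01 / 22829.87 = 64.83 mm
Ȳ = 1948257.68 / 22829.87 = 85.34 mm

X̄ = 64.83 mm, Ȳ = 85.34 mm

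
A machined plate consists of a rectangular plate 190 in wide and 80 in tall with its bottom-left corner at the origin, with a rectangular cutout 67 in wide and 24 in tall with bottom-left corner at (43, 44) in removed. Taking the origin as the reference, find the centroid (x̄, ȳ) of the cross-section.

Part | A | x̄ᵢ | ȳᵢ | A·x̄ᵢ | A·ȳᵢ
plate | 15200.00 | 95.00 | 40.00 | 1444000.00 | 608000.00
hole | -1608.00 | 76.50 | 56.00 | -123012.00 | -90048.00
Σ | 13592.00 |  |  | 1320988.00 | 517952.00
x̄ = 1320988.00 / 13592.00 = 97.19 in
ȳ = 517952.00 / 13592.00 = 38.11 in

x̄ = 97.19 in, ȳ = 38.11 in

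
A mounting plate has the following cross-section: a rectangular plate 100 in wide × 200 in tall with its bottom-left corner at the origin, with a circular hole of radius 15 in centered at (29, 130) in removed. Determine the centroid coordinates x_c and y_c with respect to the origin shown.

plate: A = 100 × 200 = 20000.00, centroid at (50.00, 100.00).
hole: A = −π·15² = -706.86, centroid at (29.00, 130.00).
ΣA = 19293.14 in²
ΣAx_c = (20000.00)(50.00) + (-706.86)(29.00) = 979501.11 in³
ΣAy_c = (20000.00)(100.00) + (-706.86)(130.00) = 1908108.41 in³
x_c = 979501.11 / 19293.14 = 50.77 in
y_c = 1908108.41 / 19293.14 = 98.90 in

x_c = 50.77 in, y_c = 98.90 in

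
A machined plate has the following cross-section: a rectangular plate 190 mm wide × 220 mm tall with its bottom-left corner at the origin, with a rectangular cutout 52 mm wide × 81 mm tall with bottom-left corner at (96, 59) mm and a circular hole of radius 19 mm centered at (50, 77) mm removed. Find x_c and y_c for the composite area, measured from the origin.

Part | A | x̄ᵢ | ȳᵢ | A·x̄ᵢ | A·ȳᵢ
plate | 41800.00 | 95.00 | 110.00 | 3971000.00 | 4598000.00
hole 1 | -4212.00 | 122.00 | 99.50 | -513864.00 | -419094.00
hole 2 | -1134.11 | 50.00 | 77.00 | -56705.75 | -87326.85
Σ | 36453.89 |  |  | 3400430.25 | 4091579.15
x_c = 3400430.25 / 36453.89 = 93.28 mm
y_c = 4091579.15 / 36453.89 = 112.24 mm

x_c = 93.28 mm, y_c = 112.24 mm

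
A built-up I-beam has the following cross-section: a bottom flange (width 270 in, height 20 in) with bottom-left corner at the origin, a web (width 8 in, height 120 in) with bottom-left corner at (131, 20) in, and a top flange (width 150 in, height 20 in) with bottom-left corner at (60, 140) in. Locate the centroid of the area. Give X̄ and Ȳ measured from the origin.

bottom flange: A = 270 × 20 = 5400.00, centroid at (135.00, 10.00).
web: A = 8 × 120 = 960.00, centroid at (135.00, 80.00).
top flange: A = 150 × 20 = 3000.00, centroid at (135.00, 150.00).
ΣA = 9360.00 in², ΣAX̄ = 1263600.00 in³, ΣAȲ = 580800.00 in³.
X̄ = 1263600.00/9360.00 = 135.00 in; Ȳ = 580800.00/9360.00 = 62.05 in.

X̄ = 135.00 in, Ȳ = 62.05 in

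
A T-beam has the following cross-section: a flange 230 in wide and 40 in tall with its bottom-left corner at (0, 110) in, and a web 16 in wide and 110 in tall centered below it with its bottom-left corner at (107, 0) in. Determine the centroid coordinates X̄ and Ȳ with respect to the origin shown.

X̄ = 115.00 in, Ȳ = 117.96 in

Part | A | x̄ᵢ | ȳᵢ | A·x̄ᵢ | A·ȳᵢ
web | 1760.00 | 115.00 | 55.00 | 202400.00 | 96800.00
flange | 9200.00 | 115.00 | 130.00 | 1058000.00 | 1196000.00
Σ | 10960.00 |  |  | 1260400.00 | 1292800.00
X̄ = 1260400.00 / 10960.00 = 115.00 in
Ȳ = 1292800.00 / 10960.00 = 117.96 in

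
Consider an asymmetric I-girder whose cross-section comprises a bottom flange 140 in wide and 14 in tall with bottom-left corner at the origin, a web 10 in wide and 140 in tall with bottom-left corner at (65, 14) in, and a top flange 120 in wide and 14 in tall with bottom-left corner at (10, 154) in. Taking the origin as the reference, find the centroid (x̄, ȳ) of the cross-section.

x̄ = 70.00 in, ȳ = 79.72 in

Part | A | x̄ᵢ | ȳᵢ | A·x̄ᵢ | A·ȳᵢ
bottom flange | 1960.00 | 70.00 | 7.00 | 137200.00 | 13720.00
web | 1400.00 | 70.00 | 84.00 | 98000.00 | 117600.00
top flange | 1680.00 | 70.00 | 161.00 | 117600.00 | 270480.00
Σ | 5040.00 |  |  | 352800.00 | 401800.00
x̄ = 352800.00 / 5040.00 = 70.00 in
ȳ = 401800.00 / 5040.00 = 79.72 in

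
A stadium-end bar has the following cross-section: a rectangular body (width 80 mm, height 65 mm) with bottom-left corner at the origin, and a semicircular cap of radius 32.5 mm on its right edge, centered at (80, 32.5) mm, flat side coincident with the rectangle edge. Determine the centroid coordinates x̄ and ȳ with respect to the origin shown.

x̄ = 53.01 mm, ȳ = 32.50 mm

Part | A | x̄ᵢ | ȳᵢ | A·x̄ᵢ | A·ȳᵢ
rectangular body | 5200.00 | 40.00 | 32.50 | 208000.00 | 169000.00
semicircular end | 1659.15 | 93.79 | 32.50 | 155617.71 | 53922.49
Σ | 6859.15 |  |  | 363617.71 | 222922.49
x̄ = 363617.71 / 6859.15 = 53.01 mm
ȳ = 222922.49 / 6859.15 = 32.50 mm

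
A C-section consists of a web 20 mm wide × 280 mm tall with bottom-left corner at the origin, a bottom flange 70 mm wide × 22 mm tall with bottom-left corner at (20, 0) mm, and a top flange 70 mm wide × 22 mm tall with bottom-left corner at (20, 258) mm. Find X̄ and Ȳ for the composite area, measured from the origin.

X̄ = 25.97 mm, Ȳ = 140.00 mm

web: A = 20 × 280 = 5600.00, centroid at (10.00, 140.00).
bottom flange: A = 70 × 22 = 1540.00, centroid at (55.00, 11.00).
top flange: A = 70 × 22 = 1540.00, centroid at (55.00, 269.00).
ΣA = 8680.00 mm²
ΣAX̄ = (5600.00)(10.00) + (1540.00)(55.00) + (1540.00)(55.00) = 225400.00 mm³
ΣAȲ = (5600.00)(140.00) + (1540.00)(11.00) + (1540.00)(269.00) = 1215200.00 mm³
X̄ = 225400.00 / 8680.00 = 25.97 mm
Ȳ = 1215200.00 / 8680.00 = 140.00 mm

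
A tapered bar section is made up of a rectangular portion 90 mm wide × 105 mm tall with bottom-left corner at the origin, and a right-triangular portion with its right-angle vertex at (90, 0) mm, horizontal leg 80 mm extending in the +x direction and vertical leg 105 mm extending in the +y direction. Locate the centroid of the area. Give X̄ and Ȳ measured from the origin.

Part | A | x̄ᵢ | ȳᵢ | A·x̄ᵢ | A·ȳᵢ
rectangular portion | 9450.00 | 45.00 | 52.50 | 425250.00 | 496125.00
triangular portion | 4200.00 | 116.67 | 35.00 | 490000.00 | 147000.00
Σ | 13650.00 |  |  | 915250.00 | 643125.00
X̄ = 915250.00 / 13650.00 = 67.05 mm
Ȳ = 643125.00 / 13650.00 = 47.12 mm

X̄ = 67.05 mm, Ȳ = 47.12 mm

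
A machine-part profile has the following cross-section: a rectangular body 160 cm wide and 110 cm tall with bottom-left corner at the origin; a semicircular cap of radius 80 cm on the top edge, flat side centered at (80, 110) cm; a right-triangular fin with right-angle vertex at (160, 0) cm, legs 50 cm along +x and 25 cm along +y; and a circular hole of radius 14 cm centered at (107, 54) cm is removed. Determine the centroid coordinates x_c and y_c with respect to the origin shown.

rectangular body: A = 160 × 110 = 17600.00, centroid at (80.00, 55.00).
semicircular top: A = ½π·80² = 10053.10, centroid at (80.00, 143.95).
triangular fin: A = ½·50·25 = 625.00, centroid at (176.67, 8.33).
hole: A = −π·14² = -615.75, centroid at (107.00, 54.00).
ΣA = 27662.34 cm²
ΣAx_c = (17600.00)(80.00) + (10053.10)(80.00) + (625.00)(176.67) + (-615.75)(107.00) = 2256778.90 cm³
ΣAy_c = (17600.00)(55.00) + (10053.10)(143.95) + (625.00)(8.33) + (-615.75)(54.00) = 2387131.66 cm³
x_c = 2256778.90 / 27662.34 = 81.58 cm
y_c = 2387131.66 / 27662.34 = 86.30 cm

x_c = 81.58 cm, y_c = 86.30 cm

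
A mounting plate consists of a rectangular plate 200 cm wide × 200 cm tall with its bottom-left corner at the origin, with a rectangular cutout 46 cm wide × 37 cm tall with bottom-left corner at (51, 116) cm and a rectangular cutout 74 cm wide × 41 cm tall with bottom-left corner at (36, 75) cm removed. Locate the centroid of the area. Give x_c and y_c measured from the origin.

x_c = 103.58 cm, y_c = 98.72 cm

Part | A | x̄ᵢ | ȳᵢ | A·x̄ᵢ | A·ȳᵢ
plate | 40000.00 | 100.00 | 100.00 | 4000000.00 | 4000000.00
hole 1 | -1702.00 | 74.00 | 134.50 | -125948.00 | -228919.00
hole 2 | -3034.00 | 73.00 | 95.50 | -221482.00 | -289747.00
Σ | 35264.00 |  |  | 3652570.00 | 3481334.00
x_c = 3652570.00 / 35264.00 = 103.58 cm
y_c = 3481334.00 / 35264.00 = 98.72 cm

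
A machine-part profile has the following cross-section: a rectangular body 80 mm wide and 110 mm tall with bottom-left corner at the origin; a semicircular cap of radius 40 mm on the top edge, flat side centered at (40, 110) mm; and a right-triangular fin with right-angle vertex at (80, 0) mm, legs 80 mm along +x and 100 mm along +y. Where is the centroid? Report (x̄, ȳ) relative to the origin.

rectangular body: A = 80 × 110 = 8800.00, centroid at (40.00, 55.00).
semicircular top: A = ½π·40² = 2513.27, centroid at (40.00, 126.98).
triangular fin: A = ½·80·100 = 4000.00, centroid at (106.67, 33.33).
ΣA = 15313.27 mm², ΣAx̄ = 879197.63 mm³, ΣAȳ = 936460.15 mm³.
x̄ = 879197.63/15313.27 = 57.41 mm; ȳ = 936460.15/15313.27 = 61.15 mm.

x̄ = 57.41 mm, ȳ = 61.15 mm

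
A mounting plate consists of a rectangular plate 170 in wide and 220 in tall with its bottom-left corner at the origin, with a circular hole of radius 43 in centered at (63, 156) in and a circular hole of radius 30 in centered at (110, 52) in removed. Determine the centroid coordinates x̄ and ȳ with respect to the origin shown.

x̄ = 86.99 in, ȳ = 106.41 in

plate: A = 170 × 220 = 37400.00, centroid at (85.00, 110.00).
hole 1: A = −π·43² = -5808.80, centroid at (63.00, 156.00).
hole 2: A = −π·30² = -2827.43, centroid at (110.00, 52.00).
ΣA = 28763.76 in², ΣAx̄ = 2502027.62 in³, ΣAȳ = 3060799.91 in³.
x̄ = 2502027.62/28763.76 = 86.99 in; ȳ = 3060799.91/28763.76 = 106.41 in.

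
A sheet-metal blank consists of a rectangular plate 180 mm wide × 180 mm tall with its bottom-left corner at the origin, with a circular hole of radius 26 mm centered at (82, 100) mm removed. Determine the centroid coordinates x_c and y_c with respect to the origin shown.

plate: A = 180 × 180 = 32400.00, centroid at (90.00, 90.00).
hole: A = −π·26² = -2123.72, centroid at (82.00, 100.00).
ΣA = 30276.28 mm², ΣAx_c = 2741855.24 mm³, ΣAy_c = 2703628.34 mm³.
x_c = 2741855.24/30276.28 = 90.56 mm; y_c = 2703628.34/30276.28 = 89.30 mm.

x_c = 90.56 mm, y_c = 89.30 mm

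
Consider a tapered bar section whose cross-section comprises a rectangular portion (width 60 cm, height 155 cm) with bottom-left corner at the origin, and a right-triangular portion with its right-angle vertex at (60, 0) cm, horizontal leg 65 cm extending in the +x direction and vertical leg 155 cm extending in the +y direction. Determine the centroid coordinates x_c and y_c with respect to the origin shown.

Part | A | x̄ᵢ | ȳᵢ | A·x̄ᵢ | A·ȳᵢ
rectangular portion | 9300.00 | 30.00 | 77.50 | 279000.00 | 720750.00
triangular portion | 5037.50 | 81.67 | 51.67 | 411395.83 | 260270.83
Σ | 14337.50 |  |  | 690395.83 | 981020.83
x_c = 690395.83 / 14337.50 = 48.15 cm
y_c = 981020.83 / 14337.50 = 68.42 cm

x_c = 48.15 cm, y_c = 68.42 cm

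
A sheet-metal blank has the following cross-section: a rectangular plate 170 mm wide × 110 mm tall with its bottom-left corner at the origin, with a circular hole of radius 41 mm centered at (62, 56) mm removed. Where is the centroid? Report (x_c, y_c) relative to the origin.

x_c = 94.05 mm, y_c = 54.61 mm

plate: A = 170 × 110 = 18700.00, centroid at (85.00, 55.00).
hole: A = −π·41² = -5281.02, centroid at (62.00, 56.00).
ΣA = 13418.98 mm²
ΣAx_c = (18700.00)(85.00) + (-5281.02)(62.00) = 1262076.93 mm³
ΣAy_c = (18700.00)(55.00) + (-5281.02)(56.00) = 732763.03 mm³
x_c = 1262076.93 / 13418.98 = 94.05 mm
y_c = 732763.03 / 13418.98 = 54.61 mm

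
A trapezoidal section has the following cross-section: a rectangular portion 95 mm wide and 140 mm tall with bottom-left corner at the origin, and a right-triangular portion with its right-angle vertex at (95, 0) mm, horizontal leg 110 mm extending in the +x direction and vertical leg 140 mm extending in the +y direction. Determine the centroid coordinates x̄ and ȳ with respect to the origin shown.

rectangular portion: A = 95 × 140 = 13300.00, centroid at (47.50, 70.00).
triangular portion: A = ½·110·140 = 7700.00, centroid at (131.67, 46.67).
ΣA = 21000.00 mm², ΣAx̄ = 1645583.33 mm³, ΣAȳ = 1290333.33 mm³.
x̄ = 1645583.33/21000.00 = 78.36 mm; ȳ = 1290333.33/21000.00 = 61.44 mm.

x̄ = 78.36 mm, ȳ = 61.44 mm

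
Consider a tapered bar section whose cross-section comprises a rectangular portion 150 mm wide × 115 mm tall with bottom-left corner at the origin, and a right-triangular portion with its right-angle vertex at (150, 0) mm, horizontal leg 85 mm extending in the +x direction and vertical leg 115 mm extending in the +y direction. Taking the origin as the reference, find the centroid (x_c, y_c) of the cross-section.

rectangular portion: A = 150 × 115 = 17250.00, centroid at (75.00, 57.50).
triangular portion: A = ½·85·115 = 4887.50, centroid at (178.33, 38.33).
ΣA = 22137.50 mm²
ΣAx_c = (17250.00)(75.00) + (4887.50)(178.33) = 2165354.17 mm³
ΣAy_c = (17250.00)(57.50) + (4887.50)(38.33) = 1179229.17 mm³
x_c = 2165354.17 / 22137.50 = 97.81 mm
y_c = 1179229.17 / 22137.50 = 53.27 mm

x_c = 97.81 mm, y_c = 53.27 mm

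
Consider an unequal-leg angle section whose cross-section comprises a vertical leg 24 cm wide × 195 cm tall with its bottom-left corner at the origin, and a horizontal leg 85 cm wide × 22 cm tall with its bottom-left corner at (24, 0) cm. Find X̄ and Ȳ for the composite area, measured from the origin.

X̄ = 27.56 cm, Ȳ = 72.80 cm

vertical leg: A = 24 × 195 = 4680.00, centroid at (12.00, 97.50).
horizontal leg: A = 85 × 22 = 1870.00, centroid at (66.50, 11.00).
ΣA = 6550.00 cm²
ΣAX̄ = (4680.00)(12.00) + (1870.00)(66.50) = 180515.00 cm³
ΣAȲ = (4680.00)(97.50) + (1870.00)(11.00) = 476870.00 cm³
X̄ = 180515.00 / 6550.00 = 27.56 cm
Ȳ = 476870.00 / 6550.00 = 72.80 cm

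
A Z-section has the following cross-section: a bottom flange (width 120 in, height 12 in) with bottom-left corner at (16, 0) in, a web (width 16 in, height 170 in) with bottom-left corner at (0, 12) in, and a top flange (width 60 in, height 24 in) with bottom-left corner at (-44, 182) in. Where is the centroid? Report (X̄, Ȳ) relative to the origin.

bottom flange: A = 120 × 12 = 1440.00, centroid at (76.00, 6.00).
web: A = 16 × 170 = 2720.00, centroid at (8.00, 97.00).
top flange: A = 60 × 24 = 1440.00, centroid at (-14.00, 194.00).
ΣA = 5600.00 in²
ΣAX̄ = (1440.00)(76.00) + (2720.00)(8.00) + (1440.00)(-14.00) = 111040.00 in³
ΣAȲ = (1440.00)(6.00) + (2720.00)(97.00) + (1440.00)(194.00) = 551840.00 in³
X̄ = 111040.00 / 5600.00 = 19.83 in
Ȳ = 551840.00 / 5600.00 = 98.54 in

X̄ = 19.83 in, Ȳ = 98.54 in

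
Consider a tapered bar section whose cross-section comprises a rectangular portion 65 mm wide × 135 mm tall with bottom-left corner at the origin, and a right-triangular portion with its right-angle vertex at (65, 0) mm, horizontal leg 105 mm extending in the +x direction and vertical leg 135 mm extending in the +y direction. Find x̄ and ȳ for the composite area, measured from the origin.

x̄ = 62.66 mm, ȳ = 57.45 mm

Part | A | x̄ᵢ | ȳᵢ | A·x̄ᵢ | A·ȳᵢ
rectangular portion | 8775.00 | 32.50 | 67.50 | 285187.50 | 592312.50
triangular portion | 7087.50 | 100.00 | 45.00 | 708750.00 | 318937.50
Σ | 15862.50 |  |  | 993937.50 | 911250.00
x̄ = 993937.50 / 15862.50 = 62.66 mm
ȳ = 911250.00 / 15862.50 = 57.45 mm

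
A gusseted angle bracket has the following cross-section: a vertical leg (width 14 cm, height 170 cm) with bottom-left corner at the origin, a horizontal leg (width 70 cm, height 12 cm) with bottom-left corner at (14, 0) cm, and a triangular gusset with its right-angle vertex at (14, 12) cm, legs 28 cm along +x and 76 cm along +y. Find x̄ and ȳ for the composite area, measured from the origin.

vertical leg: A = 14 × 170 = 2380.00, centroid at (7.00, 85.00).
horizontal leg: A = 70 × 12 = 840.00, centroid at (49.00, 6.00).
gusset: A = ½·28·76 = 1064.00, centroid at (23.33, 37.33).
ΣA = 4284.00 cm², ΣAx̄ = 82646.67 cm³, ΣAȳ = 247062.67 cm³.
x̄ = 82646.67/4284.00 = 19.29 cm; ȳ = 247062.67/4284.00 = 57.67 cm.

x̄ = 19.29 cm, ȳ = 57.67 cm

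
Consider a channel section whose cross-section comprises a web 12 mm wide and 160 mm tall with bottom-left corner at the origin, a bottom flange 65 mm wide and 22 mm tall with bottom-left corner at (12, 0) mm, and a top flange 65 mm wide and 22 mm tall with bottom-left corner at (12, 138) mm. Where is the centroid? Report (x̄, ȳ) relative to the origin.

x̄ = 29.04 mm, ȳ = 80.00 mm

web: A = 12 × 160 = 1920.00, centroid at (6.00, 80.00).
bottom flange: A = 65 × 22 = 1430.00, centroid at (44.50, 11.00).
top flange: A = 65 × 22 = 1430.00, centroid at (44.50, 149.00).
ΣA = 4780.00 mm²
ΣAx̄ = (1920.00)(6.00) + (1430.00)(44.50) + (1430.00)(44.50) = 138790.00 mm³
ΣAȳ = (1920.00)(80.00) + (1430.00)(11.00) + (1430.00)(149.00) = 382400.00 mm³
x̄ = 138790.00 / 4780.00 = 29.04 mm
ȳ = 382400.00 / 4780.00 = 80.00 mm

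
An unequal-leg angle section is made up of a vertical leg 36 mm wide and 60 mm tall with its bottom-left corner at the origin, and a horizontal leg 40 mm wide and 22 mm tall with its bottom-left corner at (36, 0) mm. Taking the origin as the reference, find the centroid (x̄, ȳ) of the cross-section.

x̄ = 29.00 mm, ȳ = 24.50 mm

vertical leg: A = 36 × 60 = 2160.00, centroid at (18.00, 30.00).
horizontal leg: A = 40 × 22 = 880.00, centroid at (56.00, 11.00).
ΣA = 3040.00 mm²
ΣAx̄ = (2160.00)(18.00) + (880.00)(56.00) = 88160.00 mm³
ΣAȳ = (2160.00)(30.00) + (880.00)(11.00) = 74480.00 mm³
x̄ = 88160.00 / 3040.00 = 29.00 mm
ȳ = 74480.00 / 3040.00 = 24.50 mm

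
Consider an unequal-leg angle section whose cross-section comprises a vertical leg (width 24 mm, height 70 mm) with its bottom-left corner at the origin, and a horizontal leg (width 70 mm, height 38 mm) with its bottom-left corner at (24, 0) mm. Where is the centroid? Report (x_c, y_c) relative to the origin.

x_c = 40.81 mm, y_c = 25.19 mm

Part | A | x̄ᵢ | ȳᵢ | A·x̄ᵢ | A·ȳᵢ
vertical leg | 1680.00 | 12.00 | 35.00 | 20160.00 | 58800.00
horizontal leg | 2660.00 | 59.00 | 19.00 | 156940.00 | 50540.00
Σ | 4340.00 |  |  | 177100.00 | 109340.00
x_c = 177100.00 / 4340.00 = 40.81 mm
y_c = 109340.00 / 4340.00 = 25.19 mm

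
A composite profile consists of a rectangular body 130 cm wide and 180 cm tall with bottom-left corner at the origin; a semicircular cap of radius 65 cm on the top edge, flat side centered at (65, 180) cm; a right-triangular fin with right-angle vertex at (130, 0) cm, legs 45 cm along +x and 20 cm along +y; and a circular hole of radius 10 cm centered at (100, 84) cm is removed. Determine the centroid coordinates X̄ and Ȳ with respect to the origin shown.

rectangular body: A = 130 × 180 = 23400.00, centroid at (65.00, 90.00).
semicircular top: A = ½π·65² = 6636.61, centroid at (65.00, 207.59).
triangular fin: A = ½·45·20 = 450.00, centroid at (145.00, 6.67).
hole: A = −π·10² = -314.16, centroid at (100.00, 84.00).
ΣA = 30172.46 cm², ΣAX̄ = 1986214.01 cm³, ΣAȲ = 3460284.56 cm³.
X̄ = 1986214.01/30172.46 = 65.83 cm; Ȳ = 3460284.56/30172.46 = 114.68 cm.

X̄ = 65.83 cm, Ȳ = 114.68 cm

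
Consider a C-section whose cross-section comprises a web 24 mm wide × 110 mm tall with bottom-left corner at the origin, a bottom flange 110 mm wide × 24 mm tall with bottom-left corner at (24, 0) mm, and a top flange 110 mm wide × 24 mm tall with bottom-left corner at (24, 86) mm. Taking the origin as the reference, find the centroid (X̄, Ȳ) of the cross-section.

Part | A | x̄ᵢ | ȳᵢ | A·x̄ᵢ | A·ȳᵢ
web | 2640.00 | 12.00 | 55.00 | 31680.00 | 145200.00
bottom flange | 2640.00 | 79.00 | 12.00 | 208560.00 | 31680.00
top flange | 2640.00 | 79.00 | 98.00 | 208560.00 | 258720.00
Σ | 7920.00 |  |  | 448800.00 | 435600.00
X̄ = 448800.00 / 7920.00 = 56.67 mm
Ȳ = 435600.00 / 7920.00 = 55.00 mm

X̄ = 56.67 mm, Ȳ = 55.00 mm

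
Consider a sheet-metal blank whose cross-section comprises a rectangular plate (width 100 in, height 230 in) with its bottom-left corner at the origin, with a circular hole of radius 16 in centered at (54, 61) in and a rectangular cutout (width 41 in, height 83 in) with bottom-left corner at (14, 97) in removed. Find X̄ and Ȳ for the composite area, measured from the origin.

X̄ = 52.64 in, Ȳ = 113.06 in

Part | A | x̄ᵢ | ȳᵢ | A·x̄ᵢ | A·ȳᵢ
plate | 23000.00 | 50.00 | 115.00 | 1150000.00 | 2645000.00
hole 1 | -804.25 | 54.00 | 61.00 | -43429.38 | -49059.11
hole 2 | -3403.00 | 34.50 | 138.50 | -117403.50 | -471315.50
Σ | 18792.75 |  |  | 989167.12 | 2124625.39
X̄ = 989167.12 / 18792.75 = 52.64 in
Ȳ = 2124625.39 / 18792.75 = 113.06 in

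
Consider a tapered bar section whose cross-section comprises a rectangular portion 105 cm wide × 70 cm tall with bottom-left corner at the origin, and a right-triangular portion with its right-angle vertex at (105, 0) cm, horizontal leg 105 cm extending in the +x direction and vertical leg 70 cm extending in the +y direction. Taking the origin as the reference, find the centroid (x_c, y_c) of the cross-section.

x_c = 81.67 cm, y_c = 31.11 cm

Part | A | x̄ᵢ | ȳᵢ | A·x̄ᵢ | A·ȳᵢ
rectangular portion | 7350.00 | 52.50 | 35.00 | 385875.00 | 257250.00
triangular portion | 3675.00 | 140.00 | 23.33 | 514500.00 | 85750.00
Σ | 11025.00 |  |  | 900375.00 | 343000.00
x_c = 900375.00 / 11025.00 = 81.67 cm
y_c = 343000.00 / 11025.00 = 31.11 cm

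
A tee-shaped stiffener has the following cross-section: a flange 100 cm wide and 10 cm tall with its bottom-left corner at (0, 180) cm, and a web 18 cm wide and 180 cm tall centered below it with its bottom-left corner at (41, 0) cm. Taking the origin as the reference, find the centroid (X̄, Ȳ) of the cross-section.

web: A = 18 × 180 = 3240.00, centroid at (50.00, 90.00).
flange: A = 100 × 10 = 1000.00, centroid at (50.00, 185.00).
ΣA = 4240.00 cm², ΣAX̄ = 212000.00 cm³, ΣAȲ = 476600.00 cm³.
X̄ = 212000.00/4240.00 = 50.00 cm; Ȳ = 476600.00/4240.00 = 112.41 cm.

X̄ = 50.00 cm, Ȳ = 112.41 cm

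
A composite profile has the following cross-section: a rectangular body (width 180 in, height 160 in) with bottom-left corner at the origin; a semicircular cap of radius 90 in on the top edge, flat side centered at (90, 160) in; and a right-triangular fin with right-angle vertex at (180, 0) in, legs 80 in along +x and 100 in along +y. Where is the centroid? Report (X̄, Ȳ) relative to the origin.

X̄ = 100.25 in, Ȳ = 108.93 in

rectangular body: A = 180 × 160 = 28800.00, centroid at (90.00, 80.00).
semicircular top: A = ½π·90² = 12723.45, centroid at (90.00, 198.20).
triangular fin: A = ½·80·100 = 4000.00, centroid at (206.67, 33.33).
ΣA = 45523.45 in²
ΣAX̄ = (28800.00)(90.00) + (12723.45)(90.00) + (4000.00)(206.67) = 4563777.19 in³
ΣAȲ = (28800.00)(80.00) + (12723.45)(198.20) + (4000.00)(33.33) = 4959085.37 in³
X̄ = 4563777.19 / 45523.45 = 100.25 in
Ȳ = 4959085.37 / 45523.45 = 108.93 in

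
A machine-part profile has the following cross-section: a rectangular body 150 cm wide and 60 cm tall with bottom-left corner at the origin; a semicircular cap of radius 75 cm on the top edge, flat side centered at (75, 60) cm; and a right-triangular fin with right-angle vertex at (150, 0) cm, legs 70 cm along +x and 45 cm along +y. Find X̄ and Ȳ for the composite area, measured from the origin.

Part | A | x̄ᵢ | ȳᵢ | A·x̄ᵢ | A·ȳᵢ
rectangular body | 9000.00 | 75.00 | 30.00 | 675000.00 | 270000.00
semicircular top | 8835.73 | 75.00 | 91.83 | 662679.70 | 811393.76
triangular fin | 1575.00 | 173.33 | 15.00 | 273000.00 | 23625.00
Σ | 19410.73 |  |  | 1610679.70 | 1105018.76
X̄ = 1610679.70 / 19410.73 = 82.98 cm
Ȳ = 1105018.76 / 19410.73 = 56.93 cm

X̄ = 82.98 cm, Ȳ = 56.93 cm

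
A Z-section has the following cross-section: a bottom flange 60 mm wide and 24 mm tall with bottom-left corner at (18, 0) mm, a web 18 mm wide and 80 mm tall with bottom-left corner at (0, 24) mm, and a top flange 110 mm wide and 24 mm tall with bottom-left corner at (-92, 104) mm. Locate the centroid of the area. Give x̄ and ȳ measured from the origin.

Part | A | x̄ᵢ | ȳᵢ | A·x̄ᵢ | A·ȳᵢ
bottom flange | 1440.00 | 48.00 | 12.00 | 69120.00 | 17280.00
web | 1440.00 | 9.00 | 64.00 | 12960.00 | 92160.00
top flange | 2640.00 | -37.00 | 116.00 | -97680.00 | 306240.00
Σ | 5520.00 |  |  | -15600.00 | 415680.00
x̄ = -15600.00 / 5520.00 = -2.83 mm
ȳ = 415680.00 / 5520.00 = 75.30 mm

x̄ = -2.83 mm, ȳ = 75.30 mm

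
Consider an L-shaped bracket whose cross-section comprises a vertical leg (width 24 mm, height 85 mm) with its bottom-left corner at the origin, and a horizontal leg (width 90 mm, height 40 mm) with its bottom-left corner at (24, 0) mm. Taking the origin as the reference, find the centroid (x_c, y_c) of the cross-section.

Part | A | x̄ᵢ | ȳᵢ | A·x̄ᵢ | A·ȳᵢ
vertical leg | 2040.00 | 12.00 | 42.50 | 24480.00 | 86700.00
horizontal leg | 3600.00 | 69.00 | 20.00 | 248400.00 | 72000.00
Σ | 5640.00 |  |  | 272880.00 | 158700.00
x_c = 272880.00 / 5640.00 = 48.38 mm
y_c = 158700.00 / 5640.00 = 28.14 mm

x_c = 48.38 mm, y_c = 28.14 mm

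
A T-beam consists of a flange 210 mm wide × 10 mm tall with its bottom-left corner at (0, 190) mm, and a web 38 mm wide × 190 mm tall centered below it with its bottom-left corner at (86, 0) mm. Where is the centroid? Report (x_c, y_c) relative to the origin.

x_c = 105.00 mm, y_c = 117.53 mm

web: A = 38 × 190 = 7220.00, centroid at (105.00, 95.00).
flange: A = 210 × 10 = 2100.00, centroid at (105.00, 195.00).
ΣA = 9320.00 mm², ΣAx_c = 978600.00 mm³, ΣAy_c = 1095400.00 mm³.
x_c = 978600.00/9320.00 = 105.00 mm; y_c = 1095400.00/9320.00 = 117.53 mm.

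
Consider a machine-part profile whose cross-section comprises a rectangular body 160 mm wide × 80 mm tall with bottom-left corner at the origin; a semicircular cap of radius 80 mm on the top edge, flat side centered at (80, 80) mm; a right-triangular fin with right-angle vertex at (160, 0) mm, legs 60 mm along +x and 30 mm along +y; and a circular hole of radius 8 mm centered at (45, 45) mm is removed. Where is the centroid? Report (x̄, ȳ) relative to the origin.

x̄ = 84.12 mm, ȳ = 70.38 mm

Part | A | x̄ᵢ | ȳᵢ | A·x̄ᵢ | A·ȳᵢ
rectangular body | 12800.00 | 80.00 | 40.00 | 1024000.00 | 512000.00
semicircular top | 10053.10 | 80.00 | 113.95 | 804247.72 | 1145581.05
triangular fin | 900.00 | 180.00 | 10.00 | 162000.00 | 9000.00
hole | -201.06 | 45.00 | 45.00 | -9047.79 | -9047.79
Σ | 23552.03 |  |  | 1981199.93 | 1657533.27
x̄ = 1981199.93 / 23552.03 = 84.12 mm
ȳ = 1657533.27 / 23552.03 = 70.38 mm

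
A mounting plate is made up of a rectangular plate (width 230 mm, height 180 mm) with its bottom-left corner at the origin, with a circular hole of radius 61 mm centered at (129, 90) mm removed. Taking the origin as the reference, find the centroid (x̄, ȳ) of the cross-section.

Part | A | x̄ᵢ | ȳᵢ | A·x̄ᵢ | A·ȳᵢ
plate | 41400.00 | 115.00 | 90.00 | 4761000.00 | 3726000.00
hole | -11689.87 | 129.00 | 90.00 | -1507992.75 | -1052087.96
Σ | 29710.13 |  |  | 3253007.25 | 2673912.04
x̄ = 3253007.25 / 29710.13 = 109.49 mm
ȳ = 2673912.04 / 29710.13 = 90.00 mm

x̄ = 109.49 mm, ȳ = 90.00 mm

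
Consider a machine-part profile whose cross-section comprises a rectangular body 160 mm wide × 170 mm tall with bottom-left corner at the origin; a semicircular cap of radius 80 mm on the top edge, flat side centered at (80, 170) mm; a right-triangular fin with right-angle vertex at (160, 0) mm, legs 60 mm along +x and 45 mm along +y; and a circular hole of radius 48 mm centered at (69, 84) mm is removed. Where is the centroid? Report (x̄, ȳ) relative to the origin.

rectangular body: A = 160 × 170 = 27200.00, centroid at (80.00, 85.00).
semicircular top: A = ½π·80² = 10053.10, centroid at (80.00, 203.95).
triangular fin: A = ½·60·45 = 1350.00, centroid at (180.00, 15.00).
hole: A = −π·48² = -7238.23, centroid at (69.00, 84.00).
ΣA = 31364.87 mm², ΣAx̄ = 2723809.89 mm³, ΣAȳ = 3774598.46 mm³.
x̄ = 2723809.89/31364.87 = 86.84 mm; ȳ = 3774598.46/31364.87 = 120.34 mm.

x̄ = 86.84 mm, ȳ = 120.34 mm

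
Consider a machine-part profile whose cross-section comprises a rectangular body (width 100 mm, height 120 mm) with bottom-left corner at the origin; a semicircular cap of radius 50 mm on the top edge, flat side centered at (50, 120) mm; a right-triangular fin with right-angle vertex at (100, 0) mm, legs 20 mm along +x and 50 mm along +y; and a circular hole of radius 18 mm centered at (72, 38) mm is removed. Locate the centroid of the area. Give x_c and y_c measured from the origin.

x_c = 50.39 mm, y_c = 80.75 mm

rectangular body: A = 100 × 120 = 12000.00, centroid at (50.00, 60.00).
semicircular top: A = ½π·50² = 3926.99, centroid at (50.00, 141.22).
triangular fin: A = ½·20·50 = 500.00, centroid at (106.67, 16.67).
hole: A = −π·18² = -1017.88, centroid at (72.00, 38.00).
ΣA = 15409.11 mm², ΣAx_c = 776395.80 mm³, ΣAy_c = 1244226.28 mm³.
x_c = 776395.80/15409.11 = 50.39 mm; y_c = 1244226.28/15409.11 = 80.75 mm.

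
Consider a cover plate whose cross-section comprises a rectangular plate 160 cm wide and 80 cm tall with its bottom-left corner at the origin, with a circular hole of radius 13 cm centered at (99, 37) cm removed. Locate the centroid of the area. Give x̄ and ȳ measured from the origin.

plate: A = 160 × 80 = 12800.00, centroid at (80.00, 40.00).
hole: A = −π·13² = -530.93, centroid at (99.00, 37.00).
ΣA = 12269.07 cm², ΣAx̄ = 971438.01 cm³, ΣAȳ = 492355.62 cm³.
x̄ = 971438.01/12269.07 = 79.18 cm; ȳ = 492355.62/12269.07 = 40.13 cm.

x̄ = 79.18 cm, ȳ = 40.13 cm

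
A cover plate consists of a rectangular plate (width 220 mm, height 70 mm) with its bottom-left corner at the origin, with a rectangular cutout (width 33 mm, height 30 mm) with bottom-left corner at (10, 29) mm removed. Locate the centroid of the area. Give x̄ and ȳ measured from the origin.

x̄ = 115.74 mm, ȳ = 34.38 mm

plate: A = 220 × 70 = 15400.00, centroid at (110.00, 35.00).
hole: A = −(33 × 30) = -990.00, centroid at (26.50, 44.00).
ΣA = 14410.00 mm², ΣAx̄ = 1667765.00 mm³, ΣAȳ = 495440.00 mm³.
x̄ = 1667765.00/14410.00 = 115.74 mm; ȳ = 495440.00/14410.00 = 34.38 mm.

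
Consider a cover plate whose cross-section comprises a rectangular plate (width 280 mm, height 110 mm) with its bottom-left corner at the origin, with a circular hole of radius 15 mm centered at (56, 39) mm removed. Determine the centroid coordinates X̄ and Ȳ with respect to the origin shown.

plate: A = 280 × 110 = 30800.00, centroid at (140.00, 55.00).
hole: A = −π·15² = -706.86, centroid at (56.00, 39.00).
ΣA = 30093.14 mm², ΣAX̄ = 4272415.93 mm³, ΣAȲ = 1666432.52 mm³.
X̄ = 4272415.93/30093.14 = 141.97 mm; Ȳ = 1666432.52/30093.14 = 55.38 mm.

X̄ = 141.97 mm, Ȳ = 55.38 mm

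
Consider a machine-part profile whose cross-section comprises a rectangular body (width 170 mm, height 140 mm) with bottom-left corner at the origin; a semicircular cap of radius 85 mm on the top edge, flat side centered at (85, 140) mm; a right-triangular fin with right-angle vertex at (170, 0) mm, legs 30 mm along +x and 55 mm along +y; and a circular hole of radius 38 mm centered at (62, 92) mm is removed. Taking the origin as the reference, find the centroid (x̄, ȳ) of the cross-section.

x̄ = 90.81 mm, ȳ = 103.76 mm

Part | A | x̄ᵢ | ȳᵢ | A·x̄ᵢ | A·ȳᵢ
rectangular body | 23800.00 | 85.00 | 70.00 | 2023000.00 | 1666000.00
semicircular top | 11349.00 | 85.00 | 176.08 | 964665.29 | 1998277.15
triangular fin | 825.00 | 180.00 | 18.33 | 148500.00 | 15125.00
hole | -4536.46 | 62.00 | 92.00 | -281260.51 | -417354.30
Σ | 31437.54 |  |  | 2854904.79 | 3262047.85
x̄ = 2854904.79 / 31437.54 = 90.81 mm
ȳ = 3262047.85 / 31437.54 = 103.76 mm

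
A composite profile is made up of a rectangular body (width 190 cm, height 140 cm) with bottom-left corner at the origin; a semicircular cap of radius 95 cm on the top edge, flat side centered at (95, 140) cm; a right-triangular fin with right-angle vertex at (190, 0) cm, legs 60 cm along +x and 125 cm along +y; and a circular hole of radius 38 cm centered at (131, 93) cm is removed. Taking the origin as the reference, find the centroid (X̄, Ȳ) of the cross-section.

rectangular body: A = 190 × 140 = 26600.00, centroid at (95.00, 70.00).
semicircular top: A = ½π·95² = 14176.44, centroid at (95.00, 180.32).
triangular fin: A = ½·60·125 = 3750.00, centroid at (210.00, 41.67).
hole: A = −π·38² = -4536.46, centroid at (131.00, 93.00).
ΣA = 39989.98 cm², ΣAX̄ = 4066985.27 cm³, ΣAȲ = 4152643.73 cm³.
X̄ = 4066985.27/39989.98 = 101.70 cm; Ȳ = 4152643.73/39989.98 = 103.84 cm.

X̄ = 101.70 cm, Ȳ = 103.84 cm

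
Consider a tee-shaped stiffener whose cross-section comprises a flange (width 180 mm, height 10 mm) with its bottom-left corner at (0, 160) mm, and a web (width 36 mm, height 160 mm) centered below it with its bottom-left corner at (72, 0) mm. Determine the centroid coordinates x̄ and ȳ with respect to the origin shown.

Part | A | x̄ᵢ | ȳᵢ | A·x̄ᵢ | A·ȳᵢ
web | 5760.00 | 90.00 | 80.00 | 518400.00 | 460800.00
flange | 1800.00 | 90.00 | 165.00 | 162000.00 | 297000.00
Σ | 7560.00 |  |  | 680400.00 | 757800.00
x̄ = 680400.00 / 7560.00 = 90.00 mm
ȳ = 757800.00 / 7560.00 = 100.24 mm

x̄ = 90.00 mm, ȳ = 100.24 mm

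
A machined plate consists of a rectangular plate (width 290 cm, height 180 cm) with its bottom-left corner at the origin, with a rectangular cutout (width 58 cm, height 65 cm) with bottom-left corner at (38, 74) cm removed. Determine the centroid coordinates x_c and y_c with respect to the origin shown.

Part | A | x̄ᵢ | ȳᵢ | A·x̄ᵢ | A·ȳᵢ
plate | 52200.00 | 145.00 | 90.00 | 7569000.00 | 4698000.00
hole | -3770.00 | 67.00 | 106.50 | -252590.00 | -401505.00
Σ | 48430.00 |  |  | 7316410.00 | 4296495.00
x_c = 7316410.00 / 48430.00 = 151.07 cm
y_c = 4296495.00 / 48430.00 = 88.72 cm

x_c = 151.07 cm, y_c = 88.72 cm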